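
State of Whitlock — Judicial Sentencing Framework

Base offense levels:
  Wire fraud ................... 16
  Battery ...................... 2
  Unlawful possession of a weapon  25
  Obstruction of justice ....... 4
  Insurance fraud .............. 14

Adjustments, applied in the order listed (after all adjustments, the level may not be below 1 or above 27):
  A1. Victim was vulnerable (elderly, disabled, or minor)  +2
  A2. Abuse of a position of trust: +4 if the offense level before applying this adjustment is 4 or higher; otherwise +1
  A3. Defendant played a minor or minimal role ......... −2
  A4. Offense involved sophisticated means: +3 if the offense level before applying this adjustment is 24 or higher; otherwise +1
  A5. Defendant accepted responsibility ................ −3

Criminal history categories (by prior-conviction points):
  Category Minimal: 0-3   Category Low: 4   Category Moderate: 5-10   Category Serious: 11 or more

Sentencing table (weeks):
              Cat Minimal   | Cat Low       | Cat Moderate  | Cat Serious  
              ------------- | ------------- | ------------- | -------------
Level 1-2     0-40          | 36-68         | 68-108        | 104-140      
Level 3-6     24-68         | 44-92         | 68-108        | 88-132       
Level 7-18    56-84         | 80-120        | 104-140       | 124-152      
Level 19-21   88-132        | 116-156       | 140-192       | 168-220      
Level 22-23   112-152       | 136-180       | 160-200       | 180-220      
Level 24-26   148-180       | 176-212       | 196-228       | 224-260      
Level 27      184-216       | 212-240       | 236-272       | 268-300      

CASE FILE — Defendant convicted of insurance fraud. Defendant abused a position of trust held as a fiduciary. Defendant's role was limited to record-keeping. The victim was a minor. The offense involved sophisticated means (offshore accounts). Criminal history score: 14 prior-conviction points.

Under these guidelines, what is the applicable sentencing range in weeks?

168-220 weeks

Base offense level for insurance fraud: 14.
A1 applies: 14 + 2 = 16.
A2 applies (level before this adjustment is 16 ≥ 4, so +4): 16 + 4 = 20.
A3 applies: 20 − 2 = 18.
A4 applies (level before this adjustment is 18 < 24, so +1): 18 + 1 = 19.
A5 does not apply.
Final offense level: 19.
Criminal history: 14 prior points → Category Serious (11+).
Level 19 falls in the 19-21 band.
Grid: Level 19-21 × Category Serious = 168-220 weeks.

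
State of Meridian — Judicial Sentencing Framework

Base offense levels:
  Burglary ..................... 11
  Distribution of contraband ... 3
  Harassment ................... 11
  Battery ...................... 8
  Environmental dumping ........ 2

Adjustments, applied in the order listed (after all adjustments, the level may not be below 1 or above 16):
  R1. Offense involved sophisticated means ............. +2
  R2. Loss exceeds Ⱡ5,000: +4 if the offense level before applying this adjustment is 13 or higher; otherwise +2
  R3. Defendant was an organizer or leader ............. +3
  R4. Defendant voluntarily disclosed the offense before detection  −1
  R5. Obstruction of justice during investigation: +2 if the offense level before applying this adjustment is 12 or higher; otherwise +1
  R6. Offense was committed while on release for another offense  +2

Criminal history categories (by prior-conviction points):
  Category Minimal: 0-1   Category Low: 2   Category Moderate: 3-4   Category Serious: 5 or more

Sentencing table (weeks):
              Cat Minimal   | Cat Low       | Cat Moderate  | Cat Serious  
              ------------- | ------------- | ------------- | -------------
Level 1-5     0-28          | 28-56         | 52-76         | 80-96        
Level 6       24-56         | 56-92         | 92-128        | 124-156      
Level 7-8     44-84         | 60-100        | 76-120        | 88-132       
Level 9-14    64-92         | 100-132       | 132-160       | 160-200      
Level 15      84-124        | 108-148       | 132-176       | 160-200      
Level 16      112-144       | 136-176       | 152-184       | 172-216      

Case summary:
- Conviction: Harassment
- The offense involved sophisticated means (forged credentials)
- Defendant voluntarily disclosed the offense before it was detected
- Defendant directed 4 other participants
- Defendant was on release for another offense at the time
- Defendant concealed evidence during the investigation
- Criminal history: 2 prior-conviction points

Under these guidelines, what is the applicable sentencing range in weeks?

136-176 weeks

Base offense level for harassment: 11.
R1 applies: 11 + 2 = 13.
R3 applies: 13 + 3 = 16.
R4 applies: 16 − 1 = 15.
R5 applies (level before this adjustment is 15 ≥ 12, so +2): 15 + 2 = 17.
R6 applies: 17 + 2 = 19.
Level 19 exceeds the maximum of 16; capped at 16.
Final offense level: 16.
Criminal history: 2 prior points → Category Low (2).
Level 16 falls in the 16 band.
Grid: Level 16 × Category Low = 136-176 weeks.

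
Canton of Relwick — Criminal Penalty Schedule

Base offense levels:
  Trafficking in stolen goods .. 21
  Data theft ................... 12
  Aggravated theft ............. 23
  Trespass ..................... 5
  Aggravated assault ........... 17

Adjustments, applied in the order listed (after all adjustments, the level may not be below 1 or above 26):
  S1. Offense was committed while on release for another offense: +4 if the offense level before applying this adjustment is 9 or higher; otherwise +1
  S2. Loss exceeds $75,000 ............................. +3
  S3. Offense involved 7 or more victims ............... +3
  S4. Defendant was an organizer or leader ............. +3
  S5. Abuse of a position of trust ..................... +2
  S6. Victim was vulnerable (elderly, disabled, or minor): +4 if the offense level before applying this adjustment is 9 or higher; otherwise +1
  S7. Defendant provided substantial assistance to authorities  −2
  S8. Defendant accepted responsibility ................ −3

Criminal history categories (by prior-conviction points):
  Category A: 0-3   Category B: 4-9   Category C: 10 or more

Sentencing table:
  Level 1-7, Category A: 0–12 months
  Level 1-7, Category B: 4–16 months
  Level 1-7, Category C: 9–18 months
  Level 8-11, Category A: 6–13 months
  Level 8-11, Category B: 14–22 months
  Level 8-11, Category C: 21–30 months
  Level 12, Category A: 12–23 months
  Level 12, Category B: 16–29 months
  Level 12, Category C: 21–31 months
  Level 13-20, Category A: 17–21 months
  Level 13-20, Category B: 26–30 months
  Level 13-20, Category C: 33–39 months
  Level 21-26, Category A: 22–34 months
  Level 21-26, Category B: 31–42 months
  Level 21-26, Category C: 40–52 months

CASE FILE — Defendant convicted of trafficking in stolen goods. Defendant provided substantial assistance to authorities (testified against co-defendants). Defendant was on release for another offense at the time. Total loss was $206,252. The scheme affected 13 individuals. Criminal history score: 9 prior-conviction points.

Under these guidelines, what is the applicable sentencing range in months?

Base offense level for trafficking in stolen goods: 21.
S1 applies (level before this adjustment is 21 ≥ 9, so +4): 21 + 4 = 25.
S2 applies: 25 + 3 = 28.
S3 applies: 28 + 3 = 31.
S6 does not apply.
S7 applies: 31 − 2 = 29.
Level 29 exceeds the maximum of 26; capped at 26.
Final offense level: 26.
Criminal history: 9 prior points → Category B (4-9).
Level 26 falls in the 21-26 band.
Grid: Level 21-26 × Category B = 31-42 months.

31-42 months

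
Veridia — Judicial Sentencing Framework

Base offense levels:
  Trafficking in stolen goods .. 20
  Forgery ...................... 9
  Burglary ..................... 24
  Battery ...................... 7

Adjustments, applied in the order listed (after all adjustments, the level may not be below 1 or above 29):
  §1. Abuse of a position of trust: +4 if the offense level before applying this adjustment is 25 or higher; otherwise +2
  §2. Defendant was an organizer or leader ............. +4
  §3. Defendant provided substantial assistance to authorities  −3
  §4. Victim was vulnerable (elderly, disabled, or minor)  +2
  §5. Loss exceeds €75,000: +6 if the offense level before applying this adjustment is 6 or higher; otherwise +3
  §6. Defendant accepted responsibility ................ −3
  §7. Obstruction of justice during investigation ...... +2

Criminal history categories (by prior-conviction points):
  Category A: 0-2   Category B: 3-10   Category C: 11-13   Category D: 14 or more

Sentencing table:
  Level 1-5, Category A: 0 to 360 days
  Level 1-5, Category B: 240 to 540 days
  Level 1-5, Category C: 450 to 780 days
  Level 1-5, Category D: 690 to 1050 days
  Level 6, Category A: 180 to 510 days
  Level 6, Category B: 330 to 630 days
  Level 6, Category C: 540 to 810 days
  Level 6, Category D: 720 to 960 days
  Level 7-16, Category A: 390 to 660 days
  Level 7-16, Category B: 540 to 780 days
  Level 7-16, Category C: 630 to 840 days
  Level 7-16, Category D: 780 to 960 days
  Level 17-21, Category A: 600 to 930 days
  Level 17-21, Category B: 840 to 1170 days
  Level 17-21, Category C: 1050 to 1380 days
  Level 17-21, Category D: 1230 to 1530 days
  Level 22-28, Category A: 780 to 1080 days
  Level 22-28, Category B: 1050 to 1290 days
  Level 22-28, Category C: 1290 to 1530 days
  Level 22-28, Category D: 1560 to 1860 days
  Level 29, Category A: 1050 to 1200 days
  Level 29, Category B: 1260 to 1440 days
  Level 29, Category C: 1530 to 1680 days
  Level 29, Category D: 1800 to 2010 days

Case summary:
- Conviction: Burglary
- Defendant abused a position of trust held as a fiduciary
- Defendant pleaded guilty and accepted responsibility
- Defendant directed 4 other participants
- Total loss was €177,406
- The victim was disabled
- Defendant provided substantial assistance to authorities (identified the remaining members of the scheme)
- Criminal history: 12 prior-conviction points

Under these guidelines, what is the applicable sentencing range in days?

1530-1680 days

Base offense level for burglary: 24.
§1 applies (level before this adjustment is 24 < 25, so +2): 24 + 2 = 26.
§2 applies: 26 + 4 = 30.
§3 applies: 30 − 3 = 27.
§4 applies: 27 + 2 = 29.
§5 applies (level before this adjustment is 29 ≥ 6, so +6): 29 + 6 = 35.
§6 applies: 35 − 3 = 32.
§7 does not apply.
Level 32 exceeds the maximum of 29; capped at 29.
Final offense level: 29.
Criminal history: 12 prior points → Category C (11-13).
Level 29 falls in the 29 band.
Grid: Level 29 × Category C = 1530-1680 days.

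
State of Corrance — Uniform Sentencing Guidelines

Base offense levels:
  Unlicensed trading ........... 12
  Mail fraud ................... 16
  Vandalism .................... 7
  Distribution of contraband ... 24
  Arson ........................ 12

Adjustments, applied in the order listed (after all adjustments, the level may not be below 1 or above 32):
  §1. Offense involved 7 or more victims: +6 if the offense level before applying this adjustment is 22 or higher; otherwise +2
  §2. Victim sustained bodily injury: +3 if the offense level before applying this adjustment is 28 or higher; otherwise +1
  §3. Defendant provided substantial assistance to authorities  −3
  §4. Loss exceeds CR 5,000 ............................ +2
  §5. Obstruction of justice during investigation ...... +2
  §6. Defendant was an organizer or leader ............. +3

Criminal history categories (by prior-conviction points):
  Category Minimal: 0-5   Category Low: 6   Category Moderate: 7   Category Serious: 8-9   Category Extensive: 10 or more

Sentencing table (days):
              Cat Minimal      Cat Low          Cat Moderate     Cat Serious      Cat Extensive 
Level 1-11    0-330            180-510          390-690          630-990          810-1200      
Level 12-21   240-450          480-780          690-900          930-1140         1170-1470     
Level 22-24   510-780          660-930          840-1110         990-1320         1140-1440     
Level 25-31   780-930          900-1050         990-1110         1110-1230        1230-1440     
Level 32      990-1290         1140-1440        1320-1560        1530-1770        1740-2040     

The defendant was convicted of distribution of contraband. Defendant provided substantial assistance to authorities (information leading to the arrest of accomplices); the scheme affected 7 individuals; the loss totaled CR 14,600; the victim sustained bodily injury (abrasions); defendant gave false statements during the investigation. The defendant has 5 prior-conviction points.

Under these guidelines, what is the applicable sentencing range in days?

990-1290 days

Base offense level for distribution of contraband: 24.
§1 applies (level before this adjustment is 24 ≥ 22, so +6): 24 + 6 = 30.
§2 applies (level before this adjustment is 30 ≥ 28, so +3): 30 + 3 = 33.
§3 applies: 33 − 3 = 30.
§4 applies: 30 + 2 = 32.
§5 applies: 32 + 2 = 34.
§6 does not apply.
Level 34 exceeds the maximum of 32; capped at 32.
Final offense level: 32.
Criminal history: 5 prior points → Category Minimal (0-5).
Level 32 falls in the 32 band.
Grid: Level 32 × Category Minimal = 990-1290 days.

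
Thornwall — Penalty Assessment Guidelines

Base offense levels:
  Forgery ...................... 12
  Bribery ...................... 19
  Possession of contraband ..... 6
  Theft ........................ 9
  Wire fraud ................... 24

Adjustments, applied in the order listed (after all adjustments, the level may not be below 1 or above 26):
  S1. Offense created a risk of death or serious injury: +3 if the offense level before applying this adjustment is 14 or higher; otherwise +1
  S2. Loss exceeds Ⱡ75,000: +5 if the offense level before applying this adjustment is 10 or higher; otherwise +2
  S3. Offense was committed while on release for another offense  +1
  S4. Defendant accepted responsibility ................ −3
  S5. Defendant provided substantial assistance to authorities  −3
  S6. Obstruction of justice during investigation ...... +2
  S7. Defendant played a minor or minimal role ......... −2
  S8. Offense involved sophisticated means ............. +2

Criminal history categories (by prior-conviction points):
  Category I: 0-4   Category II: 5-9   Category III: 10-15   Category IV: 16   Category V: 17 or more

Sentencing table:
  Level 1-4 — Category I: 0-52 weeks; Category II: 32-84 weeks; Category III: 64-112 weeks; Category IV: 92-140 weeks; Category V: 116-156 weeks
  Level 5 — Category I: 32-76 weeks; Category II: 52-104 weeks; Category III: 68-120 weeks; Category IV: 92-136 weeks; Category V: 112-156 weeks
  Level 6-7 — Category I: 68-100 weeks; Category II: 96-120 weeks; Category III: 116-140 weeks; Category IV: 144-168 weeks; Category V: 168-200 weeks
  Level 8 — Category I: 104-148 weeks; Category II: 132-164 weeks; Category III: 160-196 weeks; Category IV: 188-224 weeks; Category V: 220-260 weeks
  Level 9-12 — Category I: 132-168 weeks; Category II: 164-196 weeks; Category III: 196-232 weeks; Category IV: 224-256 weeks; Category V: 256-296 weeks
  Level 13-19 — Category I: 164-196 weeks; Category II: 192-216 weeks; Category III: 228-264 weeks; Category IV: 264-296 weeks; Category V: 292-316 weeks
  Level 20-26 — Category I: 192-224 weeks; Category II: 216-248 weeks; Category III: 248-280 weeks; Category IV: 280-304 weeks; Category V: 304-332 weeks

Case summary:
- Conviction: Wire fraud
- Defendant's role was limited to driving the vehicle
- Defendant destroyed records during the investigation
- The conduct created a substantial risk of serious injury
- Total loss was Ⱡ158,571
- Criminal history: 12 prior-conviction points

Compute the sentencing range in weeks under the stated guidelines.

248-280 weeks

Base offense level for wire fraud: 24.
S1 applies (level before this adjustment is 24 ≥ 14, so +3): 24 + 3 = 27.
S2 applies (level before this adjustment is 27 ≥ 10, so +5): 27 + 5 = 32.
S5 does not apply.
S6 applies: 32 + 2 = 34.
S7 applies: 34 − 2 = 32.
Level 32 exceeds the maximum of 26; capped at 26.
Final offense level: 26.
Criminal history: 12 prior points → Category III (10-15).
Level 26 falls in the 20-26 band.
Grid: Level 20-26 × Category III = 248-280 weeks.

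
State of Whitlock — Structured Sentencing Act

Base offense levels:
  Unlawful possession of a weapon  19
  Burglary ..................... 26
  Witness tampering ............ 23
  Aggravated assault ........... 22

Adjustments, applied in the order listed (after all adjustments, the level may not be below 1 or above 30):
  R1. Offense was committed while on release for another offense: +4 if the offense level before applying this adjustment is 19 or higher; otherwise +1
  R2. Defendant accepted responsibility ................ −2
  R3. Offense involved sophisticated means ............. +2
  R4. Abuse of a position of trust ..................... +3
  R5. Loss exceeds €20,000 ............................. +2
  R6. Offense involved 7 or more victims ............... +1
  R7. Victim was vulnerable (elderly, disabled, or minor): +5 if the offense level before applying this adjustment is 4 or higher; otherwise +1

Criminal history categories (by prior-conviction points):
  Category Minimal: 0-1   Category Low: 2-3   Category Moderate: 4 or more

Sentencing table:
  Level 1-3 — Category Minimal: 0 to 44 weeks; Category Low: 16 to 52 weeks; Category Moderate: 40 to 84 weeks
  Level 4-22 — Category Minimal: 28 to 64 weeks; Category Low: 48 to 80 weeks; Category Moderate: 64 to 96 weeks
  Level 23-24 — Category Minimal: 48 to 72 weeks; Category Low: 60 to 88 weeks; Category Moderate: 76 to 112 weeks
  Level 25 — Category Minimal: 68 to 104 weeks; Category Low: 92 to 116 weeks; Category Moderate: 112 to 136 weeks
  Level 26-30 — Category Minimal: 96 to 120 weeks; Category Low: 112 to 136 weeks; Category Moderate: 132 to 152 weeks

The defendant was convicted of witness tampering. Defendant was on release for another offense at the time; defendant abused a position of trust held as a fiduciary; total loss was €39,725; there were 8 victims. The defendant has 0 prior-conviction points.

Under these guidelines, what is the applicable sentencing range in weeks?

96-120 weeks

Base offense level for witness tampering: 23.
R1 applies (level before this adjustment is 23 ≥ 19, so +4): 23 + 4 = 27.
R2 does not apply.
R3 does not apply.
R4 applies: 27 + 3 = 30.
R5 applies: 30 + 2 = 32.
R6 applies: 32 + 1 = 33.
Level 33 exceeds the maximum of 30; capped at 30.
Final offense level: 30.
Criminal history: 0 prior points → Category Minimal (0-1).
Level 30 falls in the 26-30 band.
Grid: Level 26-30 × Category Minimal = 96-120 weeks.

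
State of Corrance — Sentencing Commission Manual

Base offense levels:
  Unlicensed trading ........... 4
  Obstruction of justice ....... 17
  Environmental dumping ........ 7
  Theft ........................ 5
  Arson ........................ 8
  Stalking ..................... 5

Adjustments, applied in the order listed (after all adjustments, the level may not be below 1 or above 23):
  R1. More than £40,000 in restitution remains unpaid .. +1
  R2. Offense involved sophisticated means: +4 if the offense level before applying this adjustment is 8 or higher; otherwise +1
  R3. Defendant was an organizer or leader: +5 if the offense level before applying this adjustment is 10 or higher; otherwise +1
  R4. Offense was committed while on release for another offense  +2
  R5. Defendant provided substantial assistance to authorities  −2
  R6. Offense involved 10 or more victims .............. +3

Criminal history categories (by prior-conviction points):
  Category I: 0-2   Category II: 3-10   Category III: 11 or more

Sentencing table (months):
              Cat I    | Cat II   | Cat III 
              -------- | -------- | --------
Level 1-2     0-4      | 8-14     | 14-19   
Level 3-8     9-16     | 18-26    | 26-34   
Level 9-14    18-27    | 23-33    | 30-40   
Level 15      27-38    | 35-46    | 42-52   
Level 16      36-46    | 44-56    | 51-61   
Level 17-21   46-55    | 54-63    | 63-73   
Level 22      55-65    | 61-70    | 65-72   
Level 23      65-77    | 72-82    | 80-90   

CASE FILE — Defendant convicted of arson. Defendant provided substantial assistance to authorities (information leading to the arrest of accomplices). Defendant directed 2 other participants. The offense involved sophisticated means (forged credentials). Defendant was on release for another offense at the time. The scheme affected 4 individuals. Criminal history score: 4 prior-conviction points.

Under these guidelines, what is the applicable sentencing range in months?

Base offense level for arson: 8.
R1 does not apply.
R2 applies (level before this adjustment is 8 ≥ 8, so +4): 8 + 4 = 12.
R3 applies (level before this adjustment is 12 ≥ 10, so +5): 12 + 5 = 17.
R4 applies: 17 + 2 = 19.
R5 applies: 19 − 2 = 17.
Final offense level: 17.
Criminal history: 4 prior points → Category II (3-10).
Level 17 falls in the 17-21 band.
Grid: Level 17-21 × Category II = 54-63 months.

54-63 months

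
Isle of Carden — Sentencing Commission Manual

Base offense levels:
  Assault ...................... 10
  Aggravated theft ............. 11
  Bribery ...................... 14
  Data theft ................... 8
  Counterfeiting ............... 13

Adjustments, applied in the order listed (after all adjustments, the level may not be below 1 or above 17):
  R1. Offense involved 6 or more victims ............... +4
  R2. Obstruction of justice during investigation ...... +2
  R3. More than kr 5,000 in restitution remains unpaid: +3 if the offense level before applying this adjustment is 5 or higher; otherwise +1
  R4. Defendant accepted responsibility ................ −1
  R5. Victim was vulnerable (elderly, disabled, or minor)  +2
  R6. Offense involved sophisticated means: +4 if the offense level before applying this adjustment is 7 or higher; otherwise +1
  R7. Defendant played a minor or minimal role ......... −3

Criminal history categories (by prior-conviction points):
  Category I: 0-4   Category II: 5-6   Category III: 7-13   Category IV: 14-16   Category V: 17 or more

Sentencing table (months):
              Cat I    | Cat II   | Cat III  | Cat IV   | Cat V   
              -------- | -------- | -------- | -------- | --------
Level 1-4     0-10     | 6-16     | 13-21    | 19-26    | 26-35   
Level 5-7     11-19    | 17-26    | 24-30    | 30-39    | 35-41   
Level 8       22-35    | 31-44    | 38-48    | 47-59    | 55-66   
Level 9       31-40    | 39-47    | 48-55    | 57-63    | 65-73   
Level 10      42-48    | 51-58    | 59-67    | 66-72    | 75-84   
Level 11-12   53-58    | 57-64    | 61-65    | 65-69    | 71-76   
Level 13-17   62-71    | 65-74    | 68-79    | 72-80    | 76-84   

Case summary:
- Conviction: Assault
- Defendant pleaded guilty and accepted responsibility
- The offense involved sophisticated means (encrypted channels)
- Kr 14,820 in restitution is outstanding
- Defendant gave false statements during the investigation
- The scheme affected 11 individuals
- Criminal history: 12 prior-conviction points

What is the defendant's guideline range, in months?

Base offense level for assault: 10.
R1 applies: 10 + 4 = 14.
R2 applies: 14 + 2 = 16.
R3 applies (level before this adjustment is 16 ≥ 5, so +3): 16 + 3 = 19.
R4 applies: 19 − 1 = 18.
R5 does not apply.
R6 applies (level before this adjustment is 18 ≥ 7, so +4): 18 + 4 = 22.
R7 does not apply.
Level 22 exceeds the maximum of 17; capped at 17.
Final offense level: 17.
Criminal history: 12 prior points → Category III (7-13).
Level 17 falls in the 13-17 band.
Grid: Level 13-17 × Category III = 68-79 months.

68-79 months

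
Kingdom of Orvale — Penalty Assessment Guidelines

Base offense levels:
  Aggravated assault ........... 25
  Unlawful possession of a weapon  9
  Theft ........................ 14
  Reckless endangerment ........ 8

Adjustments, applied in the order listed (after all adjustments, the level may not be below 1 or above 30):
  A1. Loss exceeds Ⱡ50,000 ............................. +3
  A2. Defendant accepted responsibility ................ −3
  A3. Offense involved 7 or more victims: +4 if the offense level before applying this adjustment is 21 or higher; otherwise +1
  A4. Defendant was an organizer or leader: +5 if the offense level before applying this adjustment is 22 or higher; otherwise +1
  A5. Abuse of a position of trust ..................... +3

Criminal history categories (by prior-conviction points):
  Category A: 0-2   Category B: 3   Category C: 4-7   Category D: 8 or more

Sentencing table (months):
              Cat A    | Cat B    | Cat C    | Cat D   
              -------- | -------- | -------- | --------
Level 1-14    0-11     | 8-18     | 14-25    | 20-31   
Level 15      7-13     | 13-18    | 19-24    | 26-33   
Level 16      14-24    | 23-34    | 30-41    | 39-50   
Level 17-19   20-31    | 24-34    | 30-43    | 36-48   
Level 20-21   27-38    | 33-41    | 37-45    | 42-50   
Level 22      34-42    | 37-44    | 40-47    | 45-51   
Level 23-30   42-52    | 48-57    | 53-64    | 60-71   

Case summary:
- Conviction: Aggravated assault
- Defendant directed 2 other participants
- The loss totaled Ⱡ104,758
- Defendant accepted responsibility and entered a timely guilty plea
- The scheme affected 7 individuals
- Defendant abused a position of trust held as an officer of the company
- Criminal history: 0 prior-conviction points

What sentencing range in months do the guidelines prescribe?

Base offense level for aggravated assault: 25.
A1 applies: 25 + 3 = 28.
A2 applies: 28 − 3 = 25.
A3 applies (level before this adjustment is 25 ≥ 21, so +4): 25 + 4 = 29.
A4 applies (level before this adjustment is 29 ≥ 22, so +5): 29 + 5 = 34.
A5 applies: 34 + 3 = 37.
Level 37 exceeds the maximum of 30; capped at 30.
Final offense level: 30.
Criminal history: 0 prior points → Category A (0-2).
Level 30 falls in the 23-30 band.
Grid: Level 23-30 × Category A = 42-52 months.

42-52 months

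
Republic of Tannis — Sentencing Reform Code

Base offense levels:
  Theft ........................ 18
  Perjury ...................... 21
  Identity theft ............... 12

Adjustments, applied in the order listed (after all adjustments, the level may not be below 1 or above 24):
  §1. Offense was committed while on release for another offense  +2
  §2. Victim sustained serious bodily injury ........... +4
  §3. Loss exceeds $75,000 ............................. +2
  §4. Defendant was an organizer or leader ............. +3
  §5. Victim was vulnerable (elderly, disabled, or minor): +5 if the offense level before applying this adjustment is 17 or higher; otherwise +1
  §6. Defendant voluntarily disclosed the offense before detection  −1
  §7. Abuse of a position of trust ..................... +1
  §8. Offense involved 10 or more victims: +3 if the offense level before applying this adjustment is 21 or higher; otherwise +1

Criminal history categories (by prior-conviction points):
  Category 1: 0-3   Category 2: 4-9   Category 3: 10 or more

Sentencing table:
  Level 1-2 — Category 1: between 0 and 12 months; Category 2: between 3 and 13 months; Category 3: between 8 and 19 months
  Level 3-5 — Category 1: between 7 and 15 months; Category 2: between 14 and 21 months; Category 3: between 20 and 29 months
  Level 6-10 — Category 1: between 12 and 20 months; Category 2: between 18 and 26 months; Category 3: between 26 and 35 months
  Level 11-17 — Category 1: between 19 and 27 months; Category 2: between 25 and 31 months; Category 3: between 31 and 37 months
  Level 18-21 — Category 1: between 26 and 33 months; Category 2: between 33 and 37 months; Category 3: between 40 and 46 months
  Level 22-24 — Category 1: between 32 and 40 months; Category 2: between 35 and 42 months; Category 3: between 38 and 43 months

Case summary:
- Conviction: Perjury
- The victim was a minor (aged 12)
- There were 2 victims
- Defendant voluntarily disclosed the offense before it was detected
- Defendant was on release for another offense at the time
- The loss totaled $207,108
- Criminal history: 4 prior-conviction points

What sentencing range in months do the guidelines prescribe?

Base offense level for perjury: 21.
§1 applies: 21 + 2 = 23.
§3 applies: 23 + 2 = 25.
§4 does not apply.
§5 applies (level before this adjustment is 25 ≥ 17, so +5): 25 + 5 = 30.
§6 applies: 30 − 1 = 29.
§7 does not apply.
Level 29 exceeds the maximum of 24; capped at 24.
Final offense level: 24.
Criminal history: 4 prior points → Category 2 (4-9).
Level 24 falls in the 22-24 band.
Grid: Level 22-24 × Category 2 = 35-42 months.

35-42 months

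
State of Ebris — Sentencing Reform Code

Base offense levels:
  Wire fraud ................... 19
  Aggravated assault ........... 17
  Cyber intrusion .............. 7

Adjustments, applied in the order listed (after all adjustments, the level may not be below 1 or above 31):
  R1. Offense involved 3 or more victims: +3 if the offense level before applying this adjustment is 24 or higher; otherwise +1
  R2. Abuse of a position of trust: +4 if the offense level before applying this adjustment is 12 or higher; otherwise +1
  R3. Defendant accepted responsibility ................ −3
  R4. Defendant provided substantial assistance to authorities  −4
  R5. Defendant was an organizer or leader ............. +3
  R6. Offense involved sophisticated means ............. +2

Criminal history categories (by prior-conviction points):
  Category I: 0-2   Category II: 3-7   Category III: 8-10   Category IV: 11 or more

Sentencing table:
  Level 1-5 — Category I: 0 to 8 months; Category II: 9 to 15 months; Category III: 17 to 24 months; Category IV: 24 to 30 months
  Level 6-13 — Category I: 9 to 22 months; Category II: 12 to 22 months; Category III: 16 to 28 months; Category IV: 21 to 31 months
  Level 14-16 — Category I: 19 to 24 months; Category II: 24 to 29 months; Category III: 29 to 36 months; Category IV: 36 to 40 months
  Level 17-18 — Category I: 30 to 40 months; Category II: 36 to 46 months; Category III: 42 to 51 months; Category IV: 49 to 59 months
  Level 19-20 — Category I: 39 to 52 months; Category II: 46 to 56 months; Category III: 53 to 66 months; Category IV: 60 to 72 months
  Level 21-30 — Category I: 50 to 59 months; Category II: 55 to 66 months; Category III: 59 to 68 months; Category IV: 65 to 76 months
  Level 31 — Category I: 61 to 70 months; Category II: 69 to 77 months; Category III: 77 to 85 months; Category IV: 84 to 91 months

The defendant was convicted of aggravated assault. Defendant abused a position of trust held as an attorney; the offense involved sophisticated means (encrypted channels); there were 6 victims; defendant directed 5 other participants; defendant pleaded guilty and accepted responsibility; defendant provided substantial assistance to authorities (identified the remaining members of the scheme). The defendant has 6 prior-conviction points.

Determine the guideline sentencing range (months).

Base offense level for aggravated assault: 17.
R1 applies (level before this adjustment is 17 < 24, so +1): 17 + 1 = 18.
R2 applies (level before this adjustment is 18 ≥ 12, so +4): 18 + 4 = 22.
R3 applies: 22 − 3 = 19.
R4 applies: 19 − 4 = 15.
R5 applies: 15 + 3 = 18.
R6 applies: 18 + 2 = 20.
Final offense level: 20.
Criminal history: 6 prior points → Category II (3-7).
Level 20 falls in the 19-20 band.
Grid: Level 19-20 × Category II = 46-56 months.

46-56 months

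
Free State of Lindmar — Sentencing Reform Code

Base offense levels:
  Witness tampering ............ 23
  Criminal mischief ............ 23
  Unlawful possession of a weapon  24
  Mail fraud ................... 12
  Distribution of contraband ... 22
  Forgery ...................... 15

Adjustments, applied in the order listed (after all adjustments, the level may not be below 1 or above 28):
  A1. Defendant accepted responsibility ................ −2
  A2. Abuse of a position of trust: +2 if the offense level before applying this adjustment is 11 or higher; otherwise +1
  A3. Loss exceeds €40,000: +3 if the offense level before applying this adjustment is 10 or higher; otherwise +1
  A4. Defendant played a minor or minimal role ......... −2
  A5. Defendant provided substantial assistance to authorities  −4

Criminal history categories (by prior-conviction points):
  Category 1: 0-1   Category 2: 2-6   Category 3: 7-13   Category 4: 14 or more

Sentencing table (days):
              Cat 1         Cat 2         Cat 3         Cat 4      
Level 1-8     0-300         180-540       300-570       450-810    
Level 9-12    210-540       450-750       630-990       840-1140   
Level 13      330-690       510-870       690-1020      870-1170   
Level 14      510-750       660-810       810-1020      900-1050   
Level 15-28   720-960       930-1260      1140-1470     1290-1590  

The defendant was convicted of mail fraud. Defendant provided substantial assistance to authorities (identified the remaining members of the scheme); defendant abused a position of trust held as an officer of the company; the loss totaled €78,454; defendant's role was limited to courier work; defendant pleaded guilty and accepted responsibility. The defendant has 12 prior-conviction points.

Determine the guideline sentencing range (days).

Base offense level for mail fraud: 12.
A1 applies: 12 − 2 = 10.
A2 applies (level before this adjustment is 10 < 11, so +1): 10 + 1 = 11.
A3 applies (level before this adjustment is 11 ≥ 10, so +3): 11 + 3 = 14.
A4 applies: 14 − 2 = 12.
A5 applies: 12 − 4 = 8.
Final offense level: 8.
Criminal history: 12 prior points → Category 3 (7-13).
Level 8 falls in the 1-8 band.
Grid: Level 1-8 × Category 3 = 300-570 days.

300-570 days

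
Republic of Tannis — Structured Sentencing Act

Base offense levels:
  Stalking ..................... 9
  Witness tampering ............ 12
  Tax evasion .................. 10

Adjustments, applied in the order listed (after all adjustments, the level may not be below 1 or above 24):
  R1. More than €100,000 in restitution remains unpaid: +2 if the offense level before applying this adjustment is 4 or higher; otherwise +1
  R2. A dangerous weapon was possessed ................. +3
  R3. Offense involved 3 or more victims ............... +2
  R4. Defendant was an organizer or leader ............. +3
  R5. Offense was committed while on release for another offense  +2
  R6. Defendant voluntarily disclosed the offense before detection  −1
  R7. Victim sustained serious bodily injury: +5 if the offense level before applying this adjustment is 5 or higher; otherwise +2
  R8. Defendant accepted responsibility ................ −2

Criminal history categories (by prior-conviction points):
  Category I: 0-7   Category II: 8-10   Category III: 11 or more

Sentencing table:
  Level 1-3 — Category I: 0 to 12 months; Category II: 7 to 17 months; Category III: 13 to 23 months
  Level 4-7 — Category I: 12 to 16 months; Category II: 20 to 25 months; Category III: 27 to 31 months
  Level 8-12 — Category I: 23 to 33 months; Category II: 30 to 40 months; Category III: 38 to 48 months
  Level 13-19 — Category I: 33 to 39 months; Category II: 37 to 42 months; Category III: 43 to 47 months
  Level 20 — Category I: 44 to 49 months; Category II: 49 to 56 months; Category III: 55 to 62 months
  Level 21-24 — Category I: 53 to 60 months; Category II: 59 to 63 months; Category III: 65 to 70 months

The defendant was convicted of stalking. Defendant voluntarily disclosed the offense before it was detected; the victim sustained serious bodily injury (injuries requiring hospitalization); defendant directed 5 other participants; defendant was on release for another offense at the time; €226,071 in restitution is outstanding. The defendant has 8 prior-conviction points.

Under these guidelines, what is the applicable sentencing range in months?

49-56 months

Base offense level for stalking: 9.
R1 applies (level before this adjustment is 9 ≥ 4, so +2): 9 + 2 = 11.
R2 does not apply.
R4 applies: 11 + 3 = 14.
R5 applies: 14 + 2 = 16.
R6 applies: 16 − 1 = 15.
R7 applies (level before this adjustment is 15 ≥ 5, so +5): 15 + 5 = 20.
R8 does not apply.
Final offense level: 20.
Criminal history: 8 prior points → Category II (8-10).
Level 20 falls in the 20 band.
Grid: Level 20 × Category II = 49-56 months.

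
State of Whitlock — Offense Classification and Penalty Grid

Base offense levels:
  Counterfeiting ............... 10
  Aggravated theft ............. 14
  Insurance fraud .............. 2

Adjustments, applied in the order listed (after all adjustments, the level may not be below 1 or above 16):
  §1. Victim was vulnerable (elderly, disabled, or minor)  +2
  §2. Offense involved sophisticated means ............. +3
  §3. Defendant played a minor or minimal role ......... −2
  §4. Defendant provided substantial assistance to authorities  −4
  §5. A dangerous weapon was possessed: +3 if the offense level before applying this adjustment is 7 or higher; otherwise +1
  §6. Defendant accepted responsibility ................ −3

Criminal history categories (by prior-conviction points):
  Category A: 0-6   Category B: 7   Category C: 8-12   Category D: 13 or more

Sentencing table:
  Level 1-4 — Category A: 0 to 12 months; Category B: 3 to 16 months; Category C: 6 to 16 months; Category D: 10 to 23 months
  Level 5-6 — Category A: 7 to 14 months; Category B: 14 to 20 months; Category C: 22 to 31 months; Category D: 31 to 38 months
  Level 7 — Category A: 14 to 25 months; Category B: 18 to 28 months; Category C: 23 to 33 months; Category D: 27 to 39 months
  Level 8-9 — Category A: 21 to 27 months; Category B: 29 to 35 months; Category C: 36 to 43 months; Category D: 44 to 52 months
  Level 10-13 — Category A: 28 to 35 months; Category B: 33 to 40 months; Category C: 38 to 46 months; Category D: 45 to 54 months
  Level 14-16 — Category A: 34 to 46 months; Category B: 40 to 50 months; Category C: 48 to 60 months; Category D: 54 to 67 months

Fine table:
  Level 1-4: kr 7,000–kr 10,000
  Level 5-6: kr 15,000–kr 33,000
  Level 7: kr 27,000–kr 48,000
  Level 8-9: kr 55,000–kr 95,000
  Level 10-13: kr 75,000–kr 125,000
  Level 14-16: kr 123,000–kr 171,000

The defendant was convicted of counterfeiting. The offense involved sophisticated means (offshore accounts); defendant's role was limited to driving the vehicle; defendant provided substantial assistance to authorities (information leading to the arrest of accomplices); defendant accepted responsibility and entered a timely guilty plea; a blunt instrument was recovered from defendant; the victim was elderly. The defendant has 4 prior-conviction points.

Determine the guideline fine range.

Base offense level for counterfeiting: 10.
§1 applies: 10 + 2 = 12.
§2 applies: 12 + 3 = 15.
§3 applies: 15 − 2 = 13.
§4 applies: 13 − 4 = 9.
§5 applies (level before this adjustment is 9 ≥ 7, so +3): 9 + 3 = 12.
§6 applies: 12 − 3 = 9.
Final offense level: 9.
Level 9 falls in the 8-9 band.
Fine table: Level 8-9 → kr 55,000–kr 95,000.

kr 55,000–kr 95,000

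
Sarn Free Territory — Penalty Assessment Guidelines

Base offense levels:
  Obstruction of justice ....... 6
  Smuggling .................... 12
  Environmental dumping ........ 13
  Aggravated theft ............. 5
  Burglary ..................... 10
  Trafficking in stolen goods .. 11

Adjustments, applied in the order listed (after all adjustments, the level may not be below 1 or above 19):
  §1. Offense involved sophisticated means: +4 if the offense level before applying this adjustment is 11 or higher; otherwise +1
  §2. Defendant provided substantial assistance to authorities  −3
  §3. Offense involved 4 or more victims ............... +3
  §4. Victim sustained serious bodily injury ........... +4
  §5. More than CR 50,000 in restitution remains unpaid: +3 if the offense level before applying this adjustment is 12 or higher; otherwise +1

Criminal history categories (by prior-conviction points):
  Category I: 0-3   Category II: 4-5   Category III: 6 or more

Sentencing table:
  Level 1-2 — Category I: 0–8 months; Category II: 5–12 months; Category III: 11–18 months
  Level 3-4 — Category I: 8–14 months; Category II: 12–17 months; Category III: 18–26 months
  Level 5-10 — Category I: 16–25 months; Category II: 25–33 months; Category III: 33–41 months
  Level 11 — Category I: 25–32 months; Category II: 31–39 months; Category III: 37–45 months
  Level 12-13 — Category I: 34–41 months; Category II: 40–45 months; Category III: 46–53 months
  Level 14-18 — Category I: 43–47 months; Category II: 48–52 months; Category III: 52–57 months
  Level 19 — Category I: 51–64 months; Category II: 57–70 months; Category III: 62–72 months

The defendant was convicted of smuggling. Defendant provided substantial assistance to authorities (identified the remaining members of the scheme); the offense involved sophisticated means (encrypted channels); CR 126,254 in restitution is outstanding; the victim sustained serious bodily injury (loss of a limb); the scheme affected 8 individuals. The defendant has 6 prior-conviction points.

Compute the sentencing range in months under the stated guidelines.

62-72 months

Base offense level for smuggling: 12.
§1 applies (level before this adjustment is 12 ≥ 11, so +4): 12 + 4 = 16.
§2 applies: 16 − 3 = 13.
§3 applies: 13 + 3 = 16.
§4 applies: 16 + 4 = 20.
§5 applies (level before this adjustment is 20 ≥ 12, so +3): 20 + 3 = 23.
Level 23 exceeds the maximum of 19; capped at 19.
Final offense level: 19.
Criminal history: 6 prior points → Category III (6+).
Level 19 falls in the 19 band.
Grid: Level 19 × Category III = 62-72 months.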